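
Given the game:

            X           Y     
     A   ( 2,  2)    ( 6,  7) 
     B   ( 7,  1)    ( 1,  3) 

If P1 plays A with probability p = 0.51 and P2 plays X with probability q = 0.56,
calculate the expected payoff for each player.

E[P1] = 4.054, E[P2] = 3.0632

Work:
E[P1] = p·q·π₁(A,X) + p·(1-q)·π₁(A,Y) + (1-p)·q·π₁(B,X) + (1-p)·(1-q)·π₁(B,Y)
= 0.51·0.56·2 + 0.51·0.44·6 + 0.49·0.56·7 + 0.49·0.44·1
= 4.054

E[P2] = 3.0632 (similar calculation)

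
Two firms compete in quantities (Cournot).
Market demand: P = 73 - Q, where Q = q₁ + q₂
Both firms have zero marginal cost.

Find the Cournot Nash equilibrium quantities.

q₁* = q₂* = 24.33; P* = 24.33

Work:
Profit: π_i = P·q_i = (a - q_i - q_j)·q_i
FOC: ∂π_i/∂q_i = a - 2q_i - q_j = 0
Reaction function: q_i = (73 - q_j)/2
Symmetry: q* = 73/3 = 24.33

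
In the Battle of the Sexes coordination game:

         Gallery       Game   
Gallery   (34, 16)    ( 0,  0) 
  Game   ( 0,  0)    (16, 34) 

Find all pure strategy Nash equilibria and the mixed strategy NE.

Pure NE: (Gallery, Gallery) and (Game, Game); Mixed NE: p = 0.68, q = 0.32

Work:
Check pure NE:
(Gallery, Gallery): (34, 16) - no unilateral deviation beneficial
(Game, Game): (16, 34) - no unilateral deviation beneficial
Mixed NE: P1 plays Gallery with p = 0.68, P2 plays Gallery with q = 0.32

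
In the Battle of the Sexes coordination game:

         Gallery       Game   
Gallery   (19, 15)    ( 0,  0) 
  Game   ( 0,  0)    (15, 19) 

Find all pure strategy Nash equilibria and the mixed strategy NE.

Pure NE: (Gallery, Gallery) and (Game, Game); Mixed NE: p = 0.5588, q = 0.4412

Work:
Check pure NE:
(Gallery, Gallery): (19, 15) - no unilateral deviation beneficial
(Game, Game): (15, 19) - no unilateral deviation beneficial
Mixed NE: P1 plays Gallery with p = 0.5588, P2 plays Gallery with q = 0.4412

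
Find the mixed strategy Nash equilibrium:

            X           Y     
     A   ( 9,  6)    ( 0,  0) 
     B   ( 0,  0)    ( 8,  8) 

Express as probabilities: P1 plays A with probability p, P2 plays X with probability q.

p = 0.5714, q = 0.4706

Work:
Find probabilities that make opponent indifferent:
P2 chooses q to make P1 indifferent between A and B
P1 chooses p to make P2 indifferent between X and Y
Mixed NE: P1 plays (A: 0.5714, B: 0.4286), P2 plays (X: 0.4706, Y: 0.5294)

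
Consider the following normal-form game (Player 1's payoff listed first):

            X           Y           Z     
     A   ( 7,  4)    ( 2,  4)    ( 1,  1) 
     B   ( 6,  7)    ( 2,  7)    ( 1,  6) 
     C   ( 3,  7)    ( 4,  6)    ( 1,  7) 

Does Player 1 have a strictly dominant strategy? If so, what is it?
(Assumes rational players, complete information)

No strictly dominant strategy exists for Player 1

Work:
A strategy strictly dominates another if it gives a strictly higher payoff against every opponent action. Compare each pair of P1's strategies column-by-column:
  A vs B: [7 vs 6, 2 vs 2, 1 vs 1] → A does not strictly dominate B (column Y: 2 ≤ 2)
  A vs C: [7 vs 3, 2 vs 4, 1 vs 1] → A does not strictly dominate C (column Y: 2 ≤ 4)
  B vs A: [6 vs 7, 2 vs 2, 1 vs 1] → B does not strictly dominate A (column X: 6 ≤ 7)
  B vs C: [6 vs 3, 2 vs 4, 1 vs 1] → B does not strictly dominate C (column Y: 2 ≤ 4)
  C vs A: [3 vs 7, 4 vs 2, 1 vs 1] → C does not strictly dominate A (column X: 3 ≤ 7)
  C vs B: [3 vs 6, 4 vs 2, 1 vs 1] → C does not strictly dominate B (column X: 3 ≤ 6)
No single strategy strictly dominates all others → no strictly dominant strategy.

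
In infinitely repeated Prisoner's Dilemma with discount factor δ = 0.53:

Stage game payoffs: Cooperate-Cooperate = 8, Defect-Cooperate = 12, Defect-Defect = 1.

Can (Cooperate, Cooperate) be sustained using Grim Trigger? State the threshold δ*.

δ* = 0.3636; since δ = 0.53 ≥ 0.3636, cooperation can be sustained

Work:
For Grim Trigger:
Cooperate forever: 8/(1-δ)
Defect then punished: 12 + 1·δ/(1-δ)
Need: 8/(1-δ) ≥ 12 + 1·δ/(1-δ)
Solving: δ ≥ (T-R)/(T-P) = (12-8)/(12-1) = 0.3636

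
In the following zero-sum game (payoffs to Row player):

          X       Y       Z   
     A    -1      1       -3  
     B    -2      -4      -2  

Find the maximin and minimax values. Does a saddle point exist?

Maximin = -3, Minimax = -2, Saddle: False

Work:
Row minimums: [-3, -4] → maximin = -3
Column maximums: [-1, 1, -2] → minimax = -2
No saddle point (maximin ≠ minimax). Mixed strategy needed.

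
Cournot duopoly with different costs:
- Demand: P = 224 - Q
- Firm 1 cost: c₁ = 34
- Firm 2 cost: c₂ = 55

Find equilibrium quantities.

q₁* = 70.33, q₂* = 49.33

Work:
Reaction: q₁ = (224 - 34 - q₂)/2
Reaction: q₂ = (224 - 55 - q₁)/2
Solve simultaneously:
q₁* = (224 - 2×34 + 55)/3 = 70.33
q₂* = (224 - 2×55 + 34)/3 = 49.33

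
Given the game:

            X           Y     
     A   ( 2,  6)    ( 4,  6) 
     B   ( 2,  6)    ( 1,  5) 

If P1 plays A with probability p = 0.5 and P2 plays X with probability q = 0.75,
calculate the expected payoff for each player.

E[P1] = 2.125, E[P2] = 5.875

Work:
E[P1] = p·q·π₁(A,X) + p·(1-q)·π₁(A,Y) + (1-p)·q·π₁(B,X) + (1-p)·(1-q)·π₁(B,Y)
= 0.5·0.75·2 + 0.5·0.25·4 + 0.5·0.75·2 + 0.5·0.25·1
= 2.125

E[P2] = 5.875 (similar calculation)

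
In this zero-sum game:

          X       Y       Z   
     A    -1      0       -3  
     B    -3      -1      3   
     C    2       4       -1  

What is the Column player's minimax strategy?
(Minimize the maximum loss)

Column should play X, value = 2

Work:
Column player minimizes Row's maximum payoff:
Column X: max payoff to Row = 2
Column Y: max payoff to Row = 4
Column Z: max payoff to Row = 3
Minimum is 2, achieved by column X.
Minimax strategy: X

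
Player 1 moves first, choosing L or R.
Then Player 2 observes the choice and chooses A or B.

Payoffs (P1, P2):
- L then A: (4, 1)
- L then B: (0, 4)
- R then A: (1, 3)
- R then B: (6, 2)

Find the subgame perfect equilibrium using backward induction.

P1 plays R, P2 plays B after L and A after R; Payoff (1, 3)

Work:
Backward induction:
After L: P2 chooses B → P1 gets 0
After R: P2 chooses A → P1 gets 1
P1 chooses R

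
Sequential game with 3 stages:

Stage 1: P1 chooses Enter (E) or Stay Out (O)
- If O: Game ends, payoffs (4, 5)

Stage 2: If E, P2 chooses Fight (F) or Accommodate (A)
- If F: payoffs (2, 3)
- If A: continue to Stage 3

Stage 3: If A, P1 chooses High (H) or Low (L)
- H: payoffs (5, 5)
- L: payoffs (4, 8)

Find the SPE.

SPE: (E, A, H); Outcome (5, 5)

Work:
Stage 3: P1 chooses H (5 vs 4)
Stage 2: P2: F->3, A->5 (anticipating H). Choose A
Stage 1: P1: O->4, E->5 (anticipating A, H). Choose E
SPE path: E -> A -> H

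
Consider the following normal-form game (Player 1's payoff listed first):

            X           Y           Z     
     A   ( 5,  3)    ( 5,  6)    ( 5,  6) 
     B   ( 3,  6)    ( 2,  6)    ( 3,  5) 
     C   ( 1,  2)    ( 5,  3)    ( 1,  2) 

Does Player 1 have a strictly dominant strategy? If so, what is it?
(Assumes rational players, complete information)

No strictly dominant strategy exists for Player 1

Work:
A strategy strictly dominates another if it gives a strictly higher payoff against every opponent action. Compare each pair of P1's strategies column-by-column:
  A vs B: [5 vs 3, 5 vs 2, 5 vs 3] → A strictly dominates B
  A vs C: [5 vs 1, 5 vs 5, 5 vs 1] → A does not strictly dominate C (column Y: 5 ≤ 5)
  B vs A: [3 vs 5, 2 vs 5, 3 vs 5] → B does not strictly dominate A (column X: 3 ≤ 5)
  B vs C: [3 vs 1, 2 vs 5, 3 vs 1] → B does not strictly dominate C (column Y: 2 ≤ 5)
  C vs A: [1 vs 5, 5 vs 5, 1 vs 5] → C does not strictly dominate A (column X: 1 ≤ 5)
  C vs B: [1 vs 3, 5 vs 2, 1 vs 3] → C does not strictly dominate B (column X: 1 ≤ 3)
No single strategy strictly dominates all others → no strictly dominant strategy.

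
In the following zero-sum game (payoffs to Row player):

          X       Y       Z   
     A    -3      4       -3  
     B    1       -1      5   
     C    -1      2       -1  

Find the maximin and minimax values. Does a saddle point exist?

Maximin = -1, Minimax = 1, Saddle: False

Work:
Row minimums: [-3, -1, -1] → maximin = -1
Column maximums: [1, 4, 5] → minimax = 1
No saddle point (maximin ≠ minimax). Mixed strategy needed.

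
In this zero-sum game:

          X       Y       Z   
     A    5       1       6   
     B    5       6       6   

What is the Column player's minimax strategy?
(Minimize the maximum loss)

Column should play X, value = 5

Work:
Column player minimizes Row's maximum payoff:
Column X: max payoff to Row = 5
Column Y: max payoff to Row = 6
Column Z: max payoff to Row = 6
Minimum is 5, achieved by column X.
Minimax strategy: X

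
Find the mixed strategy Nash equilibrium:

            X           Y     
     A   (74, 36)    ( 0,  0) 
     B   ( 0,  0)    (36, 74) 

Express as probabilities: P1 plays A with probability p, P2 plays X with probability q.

p = 0.6727, q = 0.3273

Work:
Find probabilities that make opponent indifferent:
P2 chooses q to make P1 indifferent between A and B
P1 chooses p to make P2 indifferent between X and Y
Mixed NE: P1 plays (A: 0.6727, B: 0.3273), P2 plays (X: 0.3273, Y: 0.6727)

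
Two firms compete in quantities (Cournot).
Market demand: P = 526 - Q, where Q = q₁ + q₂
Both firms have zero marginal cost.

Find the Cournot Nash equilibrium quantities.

q₁* = q₂* = 175.33; P* = 175.33

Work:
Profit: π_i = P·q_i = (a - q_i - q_j)·q_i
FOC: ∂π_i/∂q_i = a - 2q_i - q_j = 0
Reaction function: q_i = (526 - q_j)/2
Symmetry: q* = 526/3 = 175.33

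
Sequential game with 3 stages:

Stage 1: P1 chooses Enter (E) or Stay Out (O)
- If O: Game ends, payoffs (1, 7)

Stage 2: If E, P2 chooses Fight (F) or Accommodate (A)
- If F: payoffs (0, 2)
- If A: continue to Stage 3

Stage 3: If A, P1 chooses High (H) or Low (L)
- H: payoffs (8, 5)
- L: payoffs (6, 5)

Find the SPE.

SPE: (E, A, H); Outcome (8, 5)

Work:
Stage 3: P1 chooses H (8 vs 6)
Stage 2: P2: F->2, A->5 (anticipating H). Choose A
Stage 1: P1: O->1, E->8 (anticipating A, H). Choose E
SPE path: E -> A -> H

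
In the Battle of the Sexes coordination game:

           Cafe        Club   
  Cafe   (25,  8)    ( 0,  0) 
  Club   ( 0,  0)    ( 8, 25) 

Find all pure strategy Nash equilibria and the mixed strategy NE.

Pure NE: (Cafe, Cafe) and (Club, Club); Mixed NE: p = 0.7576, q = 0.2424

Work:
Check pure NE:
(Cafe, Cafe): (25, 8) - no unilateral deviation beneficial
(Club, Club): (8, 25) - no unilateral deviation beneficial
Mixed NE: P1 plays Cafe with p = 0.7576, P2 plays Cafe with q = 0.2424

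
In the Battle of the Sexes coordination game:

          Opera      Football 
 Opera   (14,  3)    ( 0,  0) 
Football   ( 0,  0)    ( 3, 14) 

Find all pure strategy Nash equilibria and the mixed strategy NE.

Pure NE: (Opera, Opera) and (Football, Football); Mixed NE: p = 0.8235, q = 0.1765

Work:
Check pure NE:
(Opera, Opera): (14, 3) - no unilateral deviation beneficial
(Football, Football): (3, 14) - no unilateral deviation beneficial
Mixed NE: P1 plays Opera with p = 0.8235, P2 plays Opera with q = 0.1765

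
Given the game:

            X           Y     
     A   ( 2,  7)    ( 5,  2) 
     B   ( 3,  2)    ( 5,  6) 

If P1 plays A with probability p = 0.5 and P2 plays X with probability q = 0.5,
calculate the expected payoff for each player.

E[P1] = 3.75, E[P2] = 4.25

Work:
E[P1] = p·q·π₁(A,X) + p·(1-q)·π₁(A,Y) + (1-p)·q·π₁(B,X) + (1-p)·(1-q)·π₁(B,Y)
= 0.5·0.5·2 + 0.5·0.5·5 + 0.5·0.5·3 + 0.5·0.5·5
= 3.75

E[P2] = 4.25 (similar calculation)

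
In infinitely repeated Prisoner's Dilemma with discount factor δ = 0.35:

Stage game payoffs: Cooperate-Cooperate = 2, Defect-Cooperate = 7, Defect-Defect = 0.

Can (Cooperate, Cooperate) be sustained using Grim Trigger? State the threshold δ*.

δ* = 0.7143; since δ = 0.35 < 0.7143, cooperation cannot be sustained

Work:
For Grim Trigger:
Cooperate forever: 2/(1-δ)
Defect then punished: 7 + 0·δ/(1-δ)
Need: 2/(1-δ) ≥ 7 + 0·δ/(1-δ)
Solving: δ ≥ (T-R)/(T-P) = (7-2)/(7-0) = 0.7143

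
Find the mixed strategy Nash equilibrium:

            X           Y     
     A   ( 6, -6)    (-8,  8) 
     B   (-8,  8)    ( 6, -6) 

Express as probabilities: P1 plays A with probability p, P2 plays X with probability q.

p = 0.5, q = 0.5

Work:
Find probabilities that make opponent indifferent:
P2 chooses q to make P1 indifferent between A and B
P1 chooses p to make P2 indifferent between X and Y
Mixed NE: P1 plays (A: 0.5, B: 0.5), P2 plays (X: 0.5, Y: 0.5)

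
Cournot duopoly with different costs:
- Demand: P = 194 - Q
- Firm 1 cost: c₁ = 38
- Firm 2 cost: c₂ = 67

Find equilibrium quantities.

q₁* = 61.67, q₂* = 32.67

Work:
Reaction: q₁ = (194 - 38 - q₂)/2
Reaction: q₂ = (194 - 67 - q₁)/2
Solve simultaneously:
q₁* = (194 - 2×38 + 67)/3 = 61.67
q₂* = (194 - 2×67 + 38)/3 = 32.67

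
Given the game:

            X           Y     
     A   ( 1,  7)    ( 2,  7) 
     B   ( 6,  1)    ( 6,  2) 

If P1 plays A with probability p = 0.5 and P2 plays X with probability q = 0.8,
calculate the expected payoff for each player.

E[P1] = 3.6, E[P2] = 4.1

Work:
E[P1] = p·q·π₁(A,X) + p·(1-q)·π₁(A,Y) + (1-p)·q·π₁(B,X) + (1-p)·(1-q)·π₁(B,Y)
= 0.5·0.8·1 + 0.5·0.2·2 + 0.5·0.8·6 + 0.5·0.2·6
= 3.6

E[P2] = 4.1 (similar calculation)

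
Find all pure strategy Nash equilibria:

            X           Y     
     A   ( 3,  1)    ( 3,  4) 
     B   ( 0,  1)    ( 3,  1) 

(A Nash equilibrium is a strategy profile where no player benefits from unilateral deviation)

Nash equilibrium: (A, Y), (B, Y)

Work:
Best responses:
  P1 vs X: payoffs [3, 0] → best response A (payoff 3)
  P1 vs Y: payoffs [3, 3] → best response A/B (payoff 3)
  P2 vs A: payoffs [1, 4] → best response Y (payoff 4)
  P2 vs B: payoffs [1, 1] → best response X/Y (payoff 1)
Mutual best responses: (A,Y), (B,Y) → Nash equilibria.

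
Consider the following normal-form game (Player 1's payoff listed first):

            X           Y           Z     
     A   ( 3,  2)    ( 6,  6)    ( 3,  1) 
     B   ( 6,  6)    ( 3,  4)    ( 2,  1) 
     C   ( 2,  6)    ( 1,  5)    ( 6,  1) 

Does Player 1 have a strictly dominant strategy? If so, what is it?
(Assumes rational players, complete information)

No strictly dominant strategy exists for Player 1

Work:
A strategy strictly dominates another if it gives a strictly higher payoff against every opponent action. Compare each pair of P1's strategies column-by-column:
  A vs B: [3 vs 6, 6 vs 3, 3 vs 2] → A does not strictly dominate B (column X: 3 ≤ 6)
  A vs C: [3 vs 2, 6 vs 1, 3 vs 6] → A does not strictly dominate C (column Z: 3 ≤ 6)
  B vs A: [6 vs 3, 3 vs 6, 2 vs 3] → B does not strictly dominate A (column Y: 3 ≤ 6)
  B vs C: [6 vs 2, 3 vs 1, 2 vs 6] → B does not strictly dominate C (column Z: 2 ≤ 6)
  C vs A: [2 vs 3, 1 vs 6, 6 vs 3] → C does not strictly dominate A (column X: 2 ≤ 3)
  C vs B: [2 vs 6, 1 vs 3, 6 vs 2] → C does not strictly dominate B (column X: 2 ≤ 6)
No single strategy strictly dominates all others → no strictly dominant strategy.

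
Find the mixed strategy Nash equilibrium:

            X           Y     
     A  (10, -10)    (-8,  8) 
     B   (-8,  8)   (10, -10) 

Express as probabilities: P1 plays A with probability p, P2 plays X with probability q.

p = 0.5, q = 0.5

Work:
Find probabilities that make opponent indifferent:
P2 chooses q to make P1 indifferent between A and B
P1 chooses p to make P2 indifferent between X and Y
Mixed NE: P1 plays (A: 0.5, B: 0.5), P2 plays (X: 0.5, Y: 0.5)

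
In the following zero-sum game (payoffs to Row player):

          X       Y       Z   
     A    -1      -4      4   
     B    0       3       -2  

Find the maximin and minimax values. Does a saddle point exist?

Maximin = -2, Minimax = 0, Saddle: False

Work:
Row minimums: [-4, -2] → maximin = -2
Column maximums: [0, 3, 4] → minimax = 0
No saddle point (maximin ≠ minimax). Mixed strategy needed.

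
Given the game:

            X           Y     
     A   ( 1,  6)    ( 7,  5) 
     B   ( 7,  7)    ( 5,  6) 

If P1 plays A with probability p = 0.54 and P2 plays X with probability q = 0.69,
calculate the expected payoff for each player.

E[P1] = 4.4792, E[P2] = 6.15

Work:
E[P1] = p·q·π₁(A,X) + p·(1-q)·π₁(A,Y) + (1-p)·q·π₁(B,X) + (1-p)·(1-q)·π₁(B,Y)
= 0.54·0.69·1 + 0.54·0.31·7 + 0.46·0.69·7 + 0.46·0.31·5
= 4.4792

E[P2] = 6.15 (similar calculation)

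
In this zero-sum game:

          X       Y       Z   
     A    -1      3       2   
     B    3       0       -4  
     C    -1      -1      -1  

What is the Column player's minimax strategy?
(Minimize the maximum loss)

Column should play Z, value = 2

Work:
Column player minimizes Row's maximum payoff:
Column X: max payoff to Row = 3
Column Y: max payoff to Row = 3
Column Z: max payoff to Row = 2
Minimum is 2, achieved by column Z.
Minimax strategy: Z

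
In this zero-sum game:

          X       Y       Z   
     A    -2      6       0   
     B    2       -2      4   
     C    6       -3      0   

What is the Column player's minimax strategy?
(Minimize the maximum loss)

Column should play Z, value = 4

Work:
Column player minimizes Row's maximum payoff:
Column X: max payoff to Row = 6
Column Y: max payoff to Row = 6
Column Z: max payoff to Row = 4
Minimum is 4, achieved by column Z.
Minimax strategy: Z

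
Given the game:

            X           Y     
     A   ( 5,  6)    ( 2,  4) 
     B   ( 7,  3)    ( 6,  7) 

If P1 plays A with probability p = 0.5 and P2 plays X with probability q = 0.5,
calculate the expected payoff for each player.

E[P1] = 5.0, E[P2] = 5.0

Work:
E[P1] = p·q·π₁(A,X) + p·(1-q)·π₁(A,Y) + (1-p)·q·π₁(B,X) + (1-p)·(1-q)·π₁(B,Y)
= 0.5·0.5·5 + 0.5·0.5·2 + 0.5·0.5·7 + 0.5·0.5·6
= 5.0

E[P2] = 5.0 (similar calculation)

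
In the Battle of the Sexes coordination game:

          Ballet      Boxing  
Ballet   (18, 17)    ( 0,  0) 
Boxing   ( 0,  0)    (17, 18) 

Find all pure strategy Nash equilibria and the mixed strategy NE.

Pure NE: (Ballet, Ballet) and (Boxing, Boxing); Mixed NE: p = 0.5143, q = 0.4857

Work:
Check pure NE:
(Ballet, Ballet): (18, 17) - no unilateral deviation beneficial
(Boxing, Boxing): (17, 18) - no unilateral deviation beneficial
Mixed NE: P1 plays Ballet with p = 0.5143, P2 plays Ballet with q = 0.4857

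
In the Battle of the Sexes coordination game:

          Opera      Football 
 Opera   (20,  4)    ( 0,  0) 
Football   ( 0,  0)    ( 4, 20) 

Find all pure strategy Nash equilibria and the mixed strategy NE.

Pure NE: (Opera, Opera) and (Football, Football); Mixed NE: p = 0.8333, q = 0.1667

Work:
Check pure NE:
(Opera, Opera): (20, 4) - no unilateral deviation beneficial
(Football, Football): (4, 20) - no unilateral deviation beneficial
Mixed NE: P1 plays Opera with p = 0.8333, P2 plays Opera with q = 0.1667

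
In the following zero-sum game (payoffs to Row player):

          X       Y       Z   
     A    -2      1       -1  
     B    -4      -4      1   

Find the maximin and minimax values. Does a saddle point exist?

Maximin = -2, Minimax = -2, Saddle: True

Work:
Row minimums: [-2, -4] → maximin = -2
Column maximums: [-2, 1, 1] → minimax = -2
Saddle point exists! Game value = -2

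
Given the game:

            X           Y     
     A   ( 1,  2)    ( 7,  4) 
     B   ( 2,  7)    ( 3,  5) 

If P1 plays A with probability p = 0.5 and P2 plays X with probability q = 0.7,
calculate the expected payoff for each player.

E[P1] = 2.55, E[P2] = 4.5

Work:
E[P1] = p·q·π₁(A,X) + p·(1-q)·π₁(A,Y) + (1-p)·q·π₁(B,X) + (1-p)·(1-q)·π₁(B,Y)
= 0.5·0.7·1 + 0.5·0.3·7 + 0.5·0.7·2 + 0.5·0.3·3
= 2.55

E[P2] = 4.5 (similar calculation)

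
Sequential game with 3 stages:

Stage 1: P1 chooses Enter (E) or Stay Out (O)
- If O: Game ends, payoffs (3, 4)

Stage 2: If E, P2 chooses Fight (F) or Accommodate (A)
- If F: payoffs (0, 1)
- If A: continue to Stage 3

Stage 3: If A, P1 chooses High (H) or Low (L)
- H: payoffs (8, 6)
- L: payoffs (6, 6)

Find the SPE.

SPE: (E, A, H); Outcome (8, 6)

Work:
Stage 3: P1 chooses H (8 vs 6)
Stage 2: P2: F->1, A->6 (anticipating H). Choose A
Stage 1: P1: O->3, E->8 (anticipating A, H). Choose E
SPE path: E -> A -> H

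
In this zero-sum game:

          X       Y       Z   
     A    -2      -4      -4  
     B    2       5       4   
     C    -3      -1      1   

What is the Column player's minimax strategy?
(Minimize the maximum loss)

Column should play X, value = 2

Work:
Column player minimizes Row's maximum payoff:
Column X: max payoff to Row = 2
Column Y: max payoff to Row = 5
Column Z: max payoff to Row = 4
Minimum is 2, achieved by column X.
Minimax strategy: X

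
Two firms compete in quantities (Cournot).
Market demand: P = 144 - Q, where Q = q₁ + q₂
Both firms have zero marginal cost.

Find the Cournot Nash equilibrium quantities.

q₁* = q₂* = 48.0; P* = 48.0

Work:
Profit: π_i = P·q_i = (a - q_i - q_j)·q_i
FOC: ∂π_i/∂q_i = a - 2q_i - q_j = 0
Reaction function: q_i = (144 - q_j)/2
Symmetry: q* = 144/3 = 48.0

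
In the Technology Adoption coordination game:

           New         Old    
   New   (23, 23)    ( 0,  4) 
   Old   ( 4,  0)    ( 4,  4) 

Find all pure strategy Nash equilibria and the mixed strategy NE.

Pure NE: (New, New) and (Old, Old); Mixed NE: p = 0.1739, q = 0.1739

Work:
Check pure NE:
(New, New): (23, 23) - no unilateral deviation beneficial
(Old, Old): (4, 4) - no unilateral deviation beneficial
Mixed NE: P1 plays New with p = 0.1739, P2 plays New with q = 0.1739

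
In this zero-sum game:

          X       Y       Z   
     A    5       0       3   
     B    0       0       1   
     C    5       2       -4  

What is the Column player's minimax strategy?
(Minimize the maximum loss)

Column should play Y, value = 2

Work:
Column player minimizes Row's maximum payoff:
Column X: max payoff to Row = 5
Column Y: max payoff to Row = 2
Column Z: max payoff to Row = 3
Minimum is 2, achieved by column Y.
Minimax strategy: Y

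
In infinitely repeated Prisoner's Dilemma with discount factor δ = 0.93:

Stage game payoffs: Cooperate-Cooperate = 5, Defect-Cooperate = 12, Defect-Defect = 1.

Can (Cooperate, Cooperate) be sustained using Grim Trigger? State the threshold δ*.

δ* = 0.6364; since δ = 0.93 ≥ 0.6364, cooperation can be sustained

Work:
For Grim Trigger:
Cooperate forever: 5/(1-δ)
Defect then punished: 12 + 1·δ/(1-δ)
Need: 5/(1-δ) ≥ 12 + 1·δ/(1-δ)
Solving: δ ≥ (T-R)/(T-P) = (12-5)/(12-1) = 0.6364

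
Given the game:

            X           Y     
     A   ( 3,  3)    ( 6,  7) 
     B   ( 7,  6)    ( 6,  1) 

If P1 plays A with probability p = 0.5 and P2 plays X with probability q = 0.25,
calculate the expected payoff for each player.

E[P1] = 5.75, E[P2] = 4.125

Work:
E[P1] = p·q·π₁(A,X) + p·(1-q)·π₁(A,Y) + (1-p)·q·π₁(B,X) + (1-p)·(1-q)·π₁(B,Y)
= 0.5·0.25·3 + 0.5·0.75·6 + 0.5·0.25·7 + 0.5·0.75·6
= 5.75

E[P2] = 4.125 (similar calculation)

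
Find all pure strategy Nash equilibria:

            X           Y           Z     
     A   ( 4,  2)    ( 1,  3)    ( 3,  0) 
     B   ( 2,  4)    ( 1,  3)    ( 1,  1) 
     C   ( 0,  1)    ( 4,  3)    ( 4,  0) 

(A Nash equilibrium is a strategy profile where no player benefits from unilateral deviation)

Nash equilibrium: (C, Y)

Work:
Best responses:
  P1 vs X: payoffs [4, 2, 0] → best response A (payoff 4)
  P1 vs Y: payoffs [1, 1, 4] → best response C (payoff 4)
  P1 vs Z: payoffs [3, 1, 4] → best response C (payoff 4)
  P2 vs A: payoffs [2, 3, 0] → best response Y (payoff 3)
  P2 vs B: payoffs [4, 3, 1] → best response X (payoff 4)
  P2 vs C: payoffs [1, 3, 0] → best response Y (payoff 3)
Mutual best responses: (C,Y) → Nash equilibria.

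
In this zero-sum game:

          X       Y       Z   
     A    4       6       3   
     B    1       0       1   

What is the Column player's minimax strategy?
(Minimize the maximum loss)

Column should play Z, value = 3

Work:
Column player minimizes Row's maximum payoff:
Column X: max payoff to Row = 4
Column Y: max payoff to Row = 6
Column Z: max payoff to Row = 3
Minimum is 3, achieved by column Z.
Minimax strategy: Z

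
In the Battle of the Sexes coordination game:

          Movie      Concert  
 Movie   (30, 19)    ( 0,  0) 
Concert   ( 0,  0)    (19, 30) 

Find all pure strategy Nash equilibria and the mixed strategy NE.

Pure NE: (Movie, Movie) and (Concert, Concert); Mixed NE: p = 0.6122, q = 0.3878

Work:
Check pure NE:
(Movie, Movie): (30, 19) - no unilateral deviation beneficial
(Concert, Concert): (19, 30) - no unilateral deviation beneficial
Mixed NE: P1 plays Movie with p = 0.6122, P2 plays Movie with q = 0.3878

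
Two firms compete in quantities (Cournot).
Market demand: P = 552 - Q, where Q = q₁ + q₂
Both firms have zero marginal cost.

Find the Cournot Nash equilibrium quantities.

q₁* = q₂* = 184.0; P* = 184.0

Work:
Profit: π_i = P·q_i = (a - q_i - q_j)·q_i
FOC: ∂π_i/∂q_i = a - 2q_i - q_j = 0
Reaction function: q_i = (552 - q_j)/2
Symmetry: q* = 552/3 = 184.0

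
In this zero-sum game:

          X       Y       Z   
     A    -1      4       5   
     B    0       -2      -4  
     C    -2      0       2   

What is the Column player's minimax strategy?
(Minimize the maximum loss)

Column should play X, value = 0

Work:
Column player minimizes Row's maximum payoff:
Column X: max payoff to Row = 0
Column Y: max payoff to Row = 4
Column Z: max payoff to Row = 5
Minimum is 0, achieved by column X.
Minimax strategy: X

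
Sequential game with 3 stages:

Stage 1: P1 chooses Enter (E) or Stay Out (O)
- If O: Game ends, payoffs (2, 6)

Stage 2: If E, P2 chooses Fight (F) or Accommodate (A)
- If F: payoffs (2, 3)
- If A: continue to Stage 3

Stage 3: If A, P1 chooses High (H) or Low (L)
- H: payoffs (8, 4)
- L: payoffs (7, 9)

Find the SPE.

SPE: (E, A, H); Outcome (8, 4)

Work:
Stage 3: P1 chooses H (8 vs 7)
Stage 2: P2: F->3, A->4 (anticipating H). Choose A
Stage 1: P1: O->2, E->8 (anticipating A, H). Choose E
SPE path: E -> A -> H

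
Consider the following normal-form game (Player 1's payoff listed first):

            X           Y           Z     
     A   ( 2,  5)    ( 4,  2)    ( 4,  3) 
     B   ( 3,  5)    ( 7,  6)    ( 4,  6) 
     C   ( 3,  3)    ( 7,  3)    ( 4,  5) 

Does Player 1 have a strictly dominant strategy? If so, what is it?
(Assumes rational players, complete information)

No strictly dominant strategy exists for Player 1

Work:
A strategy strictly dominates another if it gives a strictly higher payoff against every opponent action. Compare each pair of P1's strategies column-by-column:
  A vs B: [2 vs 3, 4 vs 7, 4 vs 4] → A does not strictly dominate B (column X: 2 ≤ 3)
  A vs C: [2 vs 3, 4 vs 7, 4 vs 4] → A does not strictly dominate C (column X: 2 ≤ 3)
  B vs A: [3 vs 2, 7 vs 4, 4 vs 4] → B does not strictly dominate A (column Z: 4 ≤ 4)
  B vs C: [3 vs 3, 7 vs 7, 4 vs 4] → B does not strictly dominate C (column X: 3 ≤ 3)
  C vs A: [3 vs 2, 7 vs 4, 4 vs 4] → C does not strictly dominate A (column Z: 4 ≤ 4)
  C vs B: [3 vs 3, 7 vs 7, 4 vs 4] → C does not strictly dominate B (column X: 3 ≤ 3)
No single strategy strictly dominates all others → no strictly dominant strategy.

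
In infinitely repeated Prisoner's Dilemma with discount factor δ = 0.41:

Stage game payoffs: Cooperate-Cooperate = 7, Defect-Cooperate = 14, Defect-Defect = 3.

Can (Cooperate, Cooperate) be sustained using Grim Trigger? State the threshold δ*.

δ* = 0.6364; since δ = 0.41 < 0.6364, cooperation cannot be sustained

Work:
For Grim Trigger:
Cooperate forever: 7/(1-δ)
Defect then punished: 14 + 3·δ/(1-δ)
Need: 7/(1-δ) ≥ 14 + 3·δ/(1-δ)
Solving: δ ≥ (T-R)/(T-P) = (14-7)/(14-3) = 0.6364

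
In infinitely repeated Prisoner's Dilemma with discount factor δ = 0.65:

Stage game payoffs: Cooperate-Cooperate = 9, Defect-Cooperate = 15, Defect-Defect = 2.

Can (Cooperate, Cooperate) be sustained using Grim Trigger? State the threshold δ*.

δ* = 0.4615; since δ = 0.65 ≥ 0.4615, cooperation can be sustained

Work:
For Grim Trigger:
Cooperate forever: 9/(1-δ)
Defect then punished: 15 + 2·δ/(1-δ)
Need: 9/(1-δ) ≥ 15 + 2·δ/(1-δ)
Solving: δ ≥ (T-R)/(T-P) = (15-9)/(15-2) = 0.4615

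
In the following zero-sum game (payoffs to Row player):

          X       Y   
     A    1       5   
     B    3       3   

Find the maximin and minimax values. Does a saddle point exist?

Maximin = 3, Minimax = 3, Saddle: True

Work:
Row minimums: [1, 3] → maximin = 3
Column maximums: [3, 5] → minimax = 3
Saddle point exists! Game value = 3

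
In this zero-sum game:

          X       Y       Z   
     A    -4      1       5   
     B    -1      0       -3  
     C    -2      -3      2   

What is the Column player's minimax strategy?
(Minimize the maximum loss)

Column should play X, value = -1

Work:
Column player minimizes Row's maximum payoff:
Column X: max payoff to Row = -1
Column Y: max payoff to Row = 1
Column Z: max payoff to Row = 5
Minimum is -1, achieved by column X.
Minimax strategy: X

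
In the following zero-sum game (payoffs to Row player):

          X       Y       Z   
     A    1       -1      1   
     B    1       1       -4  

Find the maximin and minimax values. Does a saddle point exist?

Maximin = -1, Minimax = 1, Saddle: False

Work:
Row minimums: [-1, -4] → maximin = -1
Column maximums: [1, 1, 1] → minimax = 1
No saddle point (maximin ≠ minimax). Mixed strategy needed.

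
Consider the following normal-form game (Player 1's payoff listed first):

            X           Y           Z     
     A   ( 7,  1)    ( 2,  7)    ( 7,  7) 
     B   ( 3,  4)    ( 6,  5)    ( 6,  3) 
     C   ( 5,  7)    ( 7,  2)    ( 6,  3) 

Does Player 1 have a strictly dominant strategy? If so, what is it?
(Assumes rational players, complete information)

No strictly dominant strategy exists for Player 1

Work:
A strategy strictly dominates another if it gives a strictly higher payoff against every opponent action. Compare each pair of P1's strategies column-by-column:
  A vs B: [7 vs 3, 2 vs 6, 7 vs 6] → A does not strictly dominate B (column Y: 2 ≤ 6)
  A vs C: [7 vs 5, 2 vs 7, 7 vs 6] → A does not strictly dominate C (column Y: 2 ≤ 7)
  B vs A: [3 vs 7, 6 vs 2, 6 vs 7] → B does not strictly dominate A (column X: 3 ≤ 7)
  B vs C: [3 vs 5, 6 vs 7, 6 vs 6] → B does not strictly dominate C (column X: 3 ≤ 5)
  C vs A: [5 vs 7, 7 vs 2, 6 vs 7] → C does not strictly dominate A (column X: 5 ≤ 7)
  C vs B: [5 vs 3, 7 vs 6, 6 vs 6] → C does not strictly dominate B (column Z: 6 ≤ 6)
No single strategy strictly dominates all others → no strictly dominant strategy.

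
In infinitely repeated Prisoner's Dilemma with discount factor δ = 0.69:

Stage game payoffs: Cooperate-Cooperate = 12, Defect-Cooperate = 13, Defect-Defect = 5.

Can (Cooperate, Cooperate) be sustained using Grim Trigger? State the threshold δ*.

δ* = 0.125; since δ = 0.69 ≥ 0.125, cooperation can be sustained

Work:
For Grim Trigger:
Cooperate forever: 12/(1-δ)
Defect then punished: 13 + 5·δ/(1-δ)
Need: 12/(1-δ) ≥ 13 + 5·δ/(1-δ)
Solving: δ ≥ (T-R)/(T-P) = (13-12)/(13-5) = 0.125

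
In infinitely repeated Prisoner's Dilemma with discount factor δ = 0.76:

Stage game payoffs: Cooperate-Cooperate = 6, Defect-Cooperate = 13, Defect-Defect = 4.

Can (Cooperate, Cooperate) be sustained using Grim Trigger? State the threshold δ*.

δ* = 0.7778; since δ = 0.76 < 0.7778, cooperation cannot be sustained

Work:
For Grim Trigger:
Cooperate forever: 6/(1-δ)
Defect then punished: 13 + 4·δ/(1-δ)
Need: 6/(1-δ) ≥ 13 + 4·δ/(1-δ)
Solving: δ ≥ (T-R)/(T-P) = (13-6)/(13-4) = 0.7778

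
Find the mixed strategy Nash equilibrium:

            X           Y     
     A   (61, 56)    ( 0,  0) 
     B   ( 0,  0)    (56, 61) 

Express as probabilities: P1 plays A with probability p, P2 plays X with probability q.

p = 0.5214, q = 0.4786

Work:
Find probabilities that make opponent indifferent:
P2 chooses q to make P1 indifferent between A and B
P1 chooses p to make P2 indifferent between X and Y
Mixed NE: P1 plays (A: 0.5214, B: 0.4786), P2 plays (X: 0.4786, Y: 0.5214)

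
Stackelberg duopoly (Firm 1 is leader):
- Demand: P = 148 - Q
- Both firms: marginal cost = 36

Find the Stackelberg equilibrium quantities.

q₁* (leader) = 56.0, q₂* (follower) = 28.0

Work:
Follower's reaction: q₂ = (a - c - q₁)/2
Leader substitutes: π₁ = q₁·(a - q₁ - (a-c-q₁)/2 - c)
FOC: q₁* = (148 - 36)/2 = 56.00
Then: q₂* = (148 - 36 - 56.0)/2 = 28.00
Leader has first-mover advantage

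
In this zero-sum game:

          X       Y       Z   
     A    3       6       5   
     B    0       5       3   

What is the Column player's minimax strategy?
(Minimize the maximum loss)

Column should play X, value = 3

Work:
Column player minimizes Row's maximum payoff:
Column X: max payoff to Row = 3
Column Y: max payoff to Row = 6
Column Z: max payoff to Row = 5
Minimum is 3, achieved by column X.
Minimax strategy: X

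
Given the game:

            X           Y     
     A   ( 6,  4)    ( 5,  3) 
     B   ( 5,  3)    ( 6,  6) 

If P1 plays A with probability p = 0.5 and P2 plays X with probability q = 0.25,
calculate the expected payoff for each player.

E[P1] = 5.5, E[P2] = 4.25

Work:
E[P1] = p·q·π₁(A,X) + p·(1-q)·π₁(A,Y) + (1-p)·q·π₁(B,X) + (1-p)·(1-q)·π₁(B,Y)
= 0.5·0.25·6 + 0.5·0.75·5 + 0.5·0.25·5 + 0.5·0.75·6
= 5.5

E[P2] = 4.25 (similar calculation)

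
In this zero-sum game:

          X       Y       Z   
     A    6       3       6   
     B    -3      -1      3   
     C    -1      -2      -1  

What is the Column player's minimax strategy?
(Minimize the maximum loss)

Column should play Y, value = 3

Work:
Column player minimizes Row's maximum payoff:
Column X: max payoff to Row = 6
Column Y: max payoff to Row = 3
Column Z: max payoff to Row = 6
Minimum is 3, achieved by column Y.
Minimax strategy: Y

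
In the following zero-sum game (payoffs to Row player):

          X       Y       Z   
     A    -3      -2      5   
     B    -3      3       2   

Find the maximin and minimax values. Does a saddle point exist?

Maximin = -3, Minimax = -3, Saddle: True

Work:
Row minimums: [-3, -3] → maximin = -3
Column maximums: [-3, 3, 5] → minimax = -3
Saddle point exists! Game value = -3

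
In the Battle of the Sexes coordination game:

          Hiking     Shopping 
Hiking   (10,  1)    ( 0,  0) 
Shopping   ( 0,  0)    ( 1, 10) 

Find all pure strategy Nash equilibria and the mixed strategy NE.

Pure NE: (Hiking, Hiking) and (Shopping, Shopping); Mixed NE: p = 0.9091, q = 0.0909

Work:
Check pure NE:
(Hiking, Hiking): (10, 1) - no unilateral deviation beneficial
(Shopping, Shopping): (1, 10) - no unilateral deviation beneficial
Mixed NE: P1 plays Hiking with p = 0.9091, P2 plays Hiking with q = 0.0909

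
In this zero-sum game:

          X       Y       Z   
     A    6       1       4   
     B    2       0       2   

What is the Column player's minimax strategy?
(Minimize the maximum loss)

Column should play Y, value = 1

Work:
Column player minimizes Row's maximum payoff:
Column X: max payoff to Row = 6
Column Y: max payoff to Row = 1
Column Z: max payoff to Row = 4
Minimum is 1, achieved by column Y.
Minimax strategy: Y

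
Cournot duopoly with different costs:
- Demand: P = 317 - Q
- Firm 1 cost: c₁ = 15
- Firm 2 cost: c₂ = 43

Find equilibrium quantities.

q₁* = 110.0, q₂* = 82.0

Work:
Reaction: q₁ = (317 - 15 - q₂)/2
Reaction: q₂ = (317 - 43 - q₁)/2
Solve simultaneously:
q₁* = (317 - 2×15 + 43)/3 = 110.0
q₂* = (317 - 2×43 + 15)/3 = 82.0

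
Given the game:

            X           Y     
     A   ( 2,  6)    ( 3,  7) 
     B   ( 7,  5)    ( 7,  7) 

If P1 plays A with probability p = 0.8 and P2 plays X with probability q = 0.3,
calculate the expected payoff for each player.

E[P1] = 3.56, E[P2] = 6.64

Work:
E[P1] = p·q·π₁(A,X) + p·(1-q)·π₁(A,Y) + (1-p)·q·π₁(B,X) + (1-p)·(1-q)·π₁(B,Y)
= 0.8·0.3·2 + 0.8·0.7·3 + 0.2·0.3·7 + 0.2·0.7·7
= 3.56

E[P2] = 6.64 (similar calculation)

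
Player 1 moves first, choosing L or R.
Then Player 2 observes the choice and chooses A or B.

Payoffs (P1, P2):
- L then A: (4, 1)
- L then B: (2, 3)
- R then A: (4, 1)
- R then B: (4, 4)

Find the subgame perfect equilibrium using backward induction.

P1 plays R, P2 plays B after L and B after R; Payoff (4, 4)

Work:
Backward induction:
After L: P2 chooses B → P1 gets 2
After R: P2 chooses B → P1 gets 4
P1 chooses R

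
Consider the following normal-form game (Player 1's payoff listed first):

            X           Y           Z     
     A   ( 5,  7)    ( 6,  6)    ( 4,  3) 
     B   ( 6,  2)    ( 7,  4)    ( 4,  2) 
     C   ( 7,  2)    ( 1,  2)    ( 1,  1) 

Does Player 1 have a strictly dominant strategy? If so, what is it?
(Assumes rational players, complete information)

No strictly dominant strategy exists for Player 1

Work:
A strategy strictly dominates another if it gives a strictly higher payoff against every opponent action. Compare each pair of P1's strategies column-by-column:
  A vs B: [5 vs 6, 6 vs 7, 4 vs 4] → A does not strictly dominate B (column X: 5 ≤ 6)
  A vs C: [5 vs 7, 6 vs 1, 4 vs 1] → A does not strictly dominate C (column X: 5 ≤ 7)
  B vs A: [6 vs 5, 7 vs 6, 4 vs 4] → B does not strictly dominate A (column Z: 4 ≤ 4)
  B vs C: [6 vs 7, 7 vs 1, 4 vs 1] → B does not strictly dominate C (column X: 6 ≤ 7)
  C vs A: [7 vs 5, 1 vs 6, 1 vs 4] → C does not strictly dominate A (column Y: 1 ≤ 6)
  C vs B: [7 vs 6, 1 vs 7, 1 vs 4] → C does not strictly dominate B (column Y: 1 ≤ 7)
No single strategy strictly dominates all others → no strictly dominant strategy.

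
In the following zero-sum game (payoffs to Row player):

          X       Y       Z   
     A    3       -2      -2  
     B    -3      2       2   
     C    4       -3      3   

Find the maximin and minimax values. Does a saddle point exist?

Maximin = -2, Minimax = 2, Saddle: False

Work:
Row minimums: [-2, -3, -3] → maximin = -2
Column maximums: [4, 2, 3] → minimax = 2
No saddle point (maximin ≠ minimax). Mixed strategy needed.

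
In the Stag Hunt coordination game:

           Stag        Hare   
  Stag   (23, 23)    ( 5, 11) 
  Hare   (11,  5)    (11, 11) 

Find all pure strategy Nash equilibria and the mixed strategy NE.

Pure NE: (Stag, Stag) and (Hare, Hare); Mixed NE: p = 0.3333, q = 0.3333

Work:
Check pure NE:
(Stag, Stag): (23, 23) - no unilateral deviation beneficial
(Hare, Hare): (11, 11) - no unilateral deviation beneficial
Mixed NE: P1 plays Stag with p = 0.3333, P2 plays Stag with q = 0.3333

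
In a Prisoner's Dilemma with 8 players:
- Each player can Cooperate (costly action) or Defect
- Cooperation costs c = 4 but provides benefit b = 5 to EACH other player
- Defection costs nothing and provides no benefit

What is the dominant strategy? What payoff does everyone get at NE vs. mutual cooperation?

Dominant: Defect; NE payoff = 0; Coop payoff = 31

Work:
Defect dominates (saves cost c = 4, benefit to others is external)
NE: All defect → everyone gets 0
If all cooperate: each receives (7)×5 - 4 = 31
Social dilemma: 31 > 0 but NE gives 0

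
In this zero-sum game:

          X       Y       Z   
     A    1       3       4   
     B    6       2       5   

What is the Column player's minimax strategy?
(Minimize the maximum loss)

Column should play Y, value = 3

Work:
Column player minimizes Row's maximum payoff:
Column X: max payoff to Row = 6
Column Y: max payoff to Row = 3
Column Z: max payoff to Row = 5
Minimum is 3, achieved by column Y.
Minimax strategy: Y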